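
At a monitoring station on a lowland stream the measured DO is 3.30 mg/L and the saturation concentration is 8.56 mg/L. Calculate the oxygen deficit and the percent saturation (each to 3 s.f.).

D = C_s − C = 8.56 − 3.30 = 5.26 mg/L.
% saturation = 3.30/8.56 × 100 = 38.6 %.

D ≈ 5.26 mg/L; 38.6 % saturation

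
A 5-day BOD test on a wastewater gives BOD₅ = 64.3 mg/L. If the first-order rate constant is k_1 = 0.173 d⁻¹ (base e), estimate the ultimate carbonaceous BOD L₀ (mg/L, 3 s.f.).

L₀ ≈ 111 mg/L

BOD₅ = L₀(1 − e^(−5k_1)) ⇒ L₀ = BOD₅ / (1 − e^(−5×0.173))
= 64.3 / (1 − 0.4211) = 64.3 / 0.5789 = 111.1 mg/L.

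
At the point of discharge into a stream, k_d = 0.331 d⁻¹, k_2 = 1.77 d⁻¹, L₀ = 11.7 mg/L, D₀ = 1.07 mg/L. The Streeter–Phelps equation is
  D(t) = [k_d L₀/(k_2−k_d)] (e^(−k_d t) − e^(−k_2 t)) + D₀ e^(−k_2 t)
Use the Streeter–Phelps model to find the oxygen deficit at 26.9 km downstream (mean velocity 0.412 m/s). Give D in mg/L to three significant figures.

D ≈ 1.67 mg/L

Travel time t = x/v = 26.9 km / (0.412 m/s) = 26900 m / 0.412 m/s = 65290 s = 0.7557 d.
k_d L₀/(k_2−k_d) = 0.331×11.7/(1.77−0.331) = 3.873/1.439 = 2.691 mg/L.
e^(−k_d t) = e^(−0.331×0.7557) = 0.7787; e^(−k_2 t) = e^(−1.77×0.7557) = 0.2625.
D = 2.691 × (0.7787 − 0.2625) + 1.07 × 0.2625 = 1.389 + 0.2809 = 1.670 mg/L.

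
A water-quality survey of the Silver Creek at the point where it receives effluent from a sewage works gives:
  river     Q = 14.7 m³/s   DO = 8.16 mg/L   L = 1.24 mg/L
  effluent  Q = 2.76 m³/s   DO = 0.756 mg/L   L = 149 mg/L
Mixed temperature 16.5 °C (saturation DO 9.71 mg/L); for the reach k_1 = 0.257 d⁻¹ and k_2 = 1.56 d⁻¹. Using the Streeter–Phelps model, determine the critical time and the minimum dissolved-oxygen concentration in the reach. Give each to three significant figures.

Mixed DO = (14.7×8.16 + 2.76×0.756)/(14.7+2.76) = 122.0/17.46 = 6.990 mg/L.
Mixed L₀ = (14.7×1.24 + 2.76×149)/(17.46) = 429.5/17.46 = 24.60 mg/L.
Initial deficit D₀ = C_s − DO₀ = 9.71 − 6.990 = 2.720 mg/L.
t_c = (1/1.303) ln[(1.56/0.257)(1 − 2.720×1.303/(0.257×24.60))] = 0.7675 × ln(2.666) = 0.7527 d.
D_c = (0.257/1.56) × 24.60 × e^(−0.257×0.7527) = 0.1647 × 24.60 × 0.8241 = 3.340 mg/L.
Minimum DO = 9.71 − 3.340 = 6.370 mg/L.

t_c ≈ 0.753 d; minimum DO ≈ 6.37 mg/L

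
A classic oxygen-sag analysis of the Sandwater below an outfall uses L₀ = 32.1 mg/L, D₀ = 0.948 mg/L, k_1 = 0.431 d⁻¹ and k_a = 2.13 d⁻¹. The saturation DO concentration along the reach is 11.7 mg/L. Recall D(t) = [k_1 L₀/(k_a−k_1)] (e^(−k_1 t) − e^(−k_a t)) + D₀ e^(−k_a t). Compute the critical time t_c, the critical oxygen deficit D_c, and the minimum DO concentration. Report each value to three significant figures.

t_c ≈ 0.868 d; D_c ≈ 4.47 mg/L; min DO ≈ 7.23 mg/L

At the critical point dD/dt = 0, so k_1 L₀ e^(−k_1 t) = k_a D. Substituting D(t) from the Streeter–Phelps equation and solving for t gives
t_c = ln[(k_a/k_1)(1 − D₀(k_a−k_1)/(k_1 L₀))] / (k_a−k_1).
Here k_a−k_1 = 1.699 d⁻¹ and 1 − D₀(k_a−k_1)/(k_1 L₀) = 1 − 0.948×1.699/(0.431×32.1) = 0.8836, so
t_c = ln(4.942 × 0.8836) / 1.699 = 1.474 / 1.699 = 0.8676 d.
L(t_c) = L₀ e^(−k_1 t_c) = 32.1 × 0.6880 = 22.09 mg/L, and at the critical point k_a D_c = k_1 L, so D_c = (0.431/2.13) × 22.09 = 4.469 mg/L.
Minimum DO = C_s − D_c = 11.7 − 4.469 = 7.231 mg/L.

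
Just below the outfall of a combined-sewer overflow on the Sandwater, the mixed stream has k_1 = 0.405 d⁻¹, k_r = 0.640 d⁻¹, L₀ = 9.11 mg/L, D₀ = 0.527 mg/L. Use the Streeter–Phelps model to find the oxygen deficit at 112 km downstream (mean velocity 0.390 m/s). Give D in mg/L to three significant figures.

D ≈ 2.28 mg/L

Travel time t = x/v = 112 km / (0.390 m/s) = 112000 m / 0.390 m/s = 287200 s = 3.324 d.
k_1 L₀/(k_r−k_1) = 0.405×9.11/(0.640−0.405) = 3.690/0.2350 = 15.70 mg/L.
e^(−k_1 t) = e^(−0.405×3.324) = 0.2602; e^(−k_r t) = e^(−0.640×3.324) = 0.1192.
D = 15.70 × (0.2602 − 0.1192) + 0.527 × 0.1192 = 2.215 + 0.06280 = 2.278 mg/L.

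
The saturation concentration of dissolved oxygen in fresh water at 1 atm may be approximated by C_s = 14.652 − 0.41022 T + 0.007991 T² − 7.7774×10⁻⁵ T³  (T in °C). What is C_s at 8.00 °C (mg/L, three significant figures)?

C_s = 14.652 − 0.41022×8.00 + 0.007991×8.00² − 7.7774×10⁻⁵×8.00³ = 11.84 mg/L.

C_s ≈ 11.8 mg/L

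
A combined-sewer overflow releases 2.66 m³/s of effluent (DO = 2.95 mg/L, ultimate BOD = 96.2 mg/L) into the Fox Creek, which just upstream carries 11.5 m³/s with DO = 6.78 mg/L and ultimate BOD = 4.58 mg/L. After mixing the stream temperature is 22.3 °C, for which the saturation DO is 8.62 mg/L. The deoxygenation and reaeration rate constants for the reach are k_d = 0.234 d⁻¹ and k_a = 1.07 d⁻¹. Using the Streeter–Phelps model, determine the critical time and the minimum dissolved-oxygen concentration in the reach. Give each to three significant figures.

t_c ≈ 1.17 d; minimum DO ≈ 4.99 mg/L

Mixed DO = (11.5×6.78 + 2.66×2.95)/(11.5+2.66) = 85.82/14.16 = 6.061 mg/L.
Mixed L₀ = (11.5×4.58 + 2.66×96.2)/(14.16) = 308.6/14.16 = 21.79 mg/L.
Initial deficit D₀ = C_s − DO₀ = 8.62 − 6.061 = 2.559 mg/L.
t_c = (1/0.8360) ln[(1.07/0.234)(1 − 2.559×0.8360/(0.234×21.79))] = 1.196 × ln(2.654) = 1.167 d.
D_c = (0.234/1.07) × 21.79 × e^(−0.234×1.167) = 0.2187 × 21.79 × 0.7609 = 3.626 mg/L.
Minimum DO = 8.62 − 3.626 = 4.994 mg/L.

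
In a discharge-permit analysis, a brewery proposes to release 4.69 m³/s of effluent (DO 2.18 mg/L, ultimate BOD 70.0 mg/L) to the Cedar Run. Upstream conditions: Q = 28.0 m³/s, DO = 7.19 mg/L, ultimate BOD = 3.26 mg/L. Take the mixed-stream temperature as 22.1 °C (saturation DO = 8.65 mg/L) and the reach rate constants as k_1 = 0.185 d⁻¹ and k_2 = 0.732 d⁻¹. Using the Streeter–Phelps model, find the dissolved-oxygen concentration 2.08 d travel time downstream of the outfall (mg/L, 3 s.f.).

DO ≈ 6.17 mg/L

Mixed DO = (28.0×7.19 + 4.69×2.18)/(28.0+4.69) = 211.5/32.69 = 6.471 mg/L.
Mixed L₀ = (28.0×3.26 + 4.69×70.0)/(32.69) = 419.6/32.69 = 12.84 mg/L.
Initial deficit D₀ = C_s − DO₀ = 8.65 − 6.471 = 2.179 mg/L.
D(2.08) = [0.185×12.84/(0.732−0.185)](e^(−0.185×2.08) − e^(−0.732×2.08)) + 2.179 e^(−0.732×2.08)
= 4.341 × (0.6806 − 0.2182) + 2.179 × 0.2182 = 2.483 mg/L.
DO = 8.65 − 2.483 = 6.167 mg/L.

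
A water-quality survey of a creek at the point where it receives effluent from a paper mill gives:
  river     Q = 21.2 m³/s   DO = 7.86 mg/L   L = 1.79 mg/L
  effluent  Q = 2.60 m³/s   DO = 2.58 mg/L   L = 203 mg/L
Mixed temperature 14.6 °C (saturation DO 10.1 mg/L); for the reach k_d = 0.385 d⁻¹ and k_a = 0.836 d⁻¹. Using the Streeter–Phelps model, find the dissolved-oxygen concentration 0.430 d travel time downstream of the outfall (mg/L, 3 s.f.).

Mixed DO = (21.2×7.86 + 2.60×2.58)/(21.2+2.60) = 173.3/23.80 = 7.283 mg/L.
Mixed L₀ = (21.2×1.79 + 2.60×203)/(23.80) = 565.7/23.80 = 23.77 mg/L.
Initial deficit D₀ = C_s − DO₀ = 10.1 − 7.283 = 2.817 mg/L.
D(0.430) = [0.385×23.77/(0.836−0.385)](e^(−0.385×0.430) − e^(−0.836×0.430)) + 2.817 e^(−0.836×0.430)
= 20.29 × (0.8474 − 0.6980) + 2.817 × 0.6980 = 4.998 mg/L.
DO = 10.1 − 4.998 = 5.102 mg/L.

DO ≈ 5.10 mg/L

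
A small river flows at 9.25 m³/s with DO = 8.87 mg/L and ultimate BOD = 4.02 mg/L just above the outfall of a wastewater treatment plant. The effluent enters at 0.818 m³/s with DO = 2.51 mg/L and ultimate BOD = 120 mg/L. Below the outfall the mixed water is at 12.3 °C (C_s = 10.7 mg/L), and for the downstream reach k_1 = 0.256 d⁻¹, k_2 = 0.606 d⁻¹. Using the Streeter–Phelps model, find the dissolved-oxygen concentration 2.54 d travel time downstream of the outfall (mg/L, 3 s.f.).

DO ≈ 7.17 mg/L

Mixed DO = (9.25×8.87 + 0.818×2.51)/(9.25+0.818) = 84.10/10.07 = 8.353 mg/L.
Mixed L₀ = (9.25×4.02 + 0.818×120)/(10.07) = 135.3/10.07 = 13.44 mg/L.
Initial deficit D₀ = C_s − DO₀ = 10.7 − 8.353 = 2.347 mg/L.
D(2.54) = [0.256×13.44/(0.606−0.256)](e^(−0.256×2.54) − e^(−0.606×2.54)) + 2.347 e^(−0.606×2.54)
= 9.833 × (0.5219 − 0.2145) + 2.347 × 0.2145 = 3.526 mg/L.
DO = 10.7 − 3.526 = 7.174 mg/L.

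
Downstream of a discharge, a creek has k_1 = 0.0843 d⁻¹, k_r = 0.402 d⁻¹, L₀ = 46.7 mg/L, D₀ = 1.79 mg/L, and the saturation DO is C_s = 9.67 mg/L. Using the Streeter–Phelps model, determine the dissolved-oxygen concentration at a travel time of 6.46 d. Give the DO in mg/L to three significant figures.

DO ≈ 3.27 mg/L

k_1 L₀/(k_r−k_1) = 0.0843×46.7/(0.402−0.0843) = 3.937/0.3177 = 12.39 mg/L.
e^(−k_1 t) = e^(−0.0843×6.460) = 0.5801; e^(−k_r t) = e^(−0.402×6.460) = 0.07450.
D = 12.39 × (0.5801 − 0.07450) + 1.79 × 0.07450 = 6.265 + 0.1334 = 6.398 mg/L.
DO = C_s − D = 9.67 − 6.398 = 3.272 mg/L.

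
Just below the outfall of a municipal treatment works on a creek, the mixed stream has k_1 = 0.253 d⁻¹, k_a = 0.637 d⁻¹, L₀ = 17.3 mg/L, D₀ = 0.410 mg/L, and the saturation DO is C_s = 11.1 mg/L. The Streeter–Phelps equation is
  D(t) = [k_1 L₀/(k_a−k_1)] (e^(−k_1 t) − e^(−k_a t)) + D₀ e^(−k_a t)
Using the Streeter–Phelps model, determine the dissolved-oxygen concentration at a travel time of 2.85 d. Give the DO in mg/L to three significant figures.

DO ≈ 7.35 mg/L

k_1 L₀/(k_a−k_1) = 0.253×17.3/(0.637−0.253) = 4.377/0.3840 = 11.40 mg/L.
e^(−k_1 t) = e^(−0.253×2.850) = 0.4862; e^(−k_a t) = e^(−0.637×2.850) = 0.1628.
D = 11.40 × (0.4862 − 0.1628) + 0.410 × 0.1628 = 3.687 + 0.06673 = 3.754 mg/L.
DO = C_s − D = 11.1 − 3.754 = 7.346 mg/L.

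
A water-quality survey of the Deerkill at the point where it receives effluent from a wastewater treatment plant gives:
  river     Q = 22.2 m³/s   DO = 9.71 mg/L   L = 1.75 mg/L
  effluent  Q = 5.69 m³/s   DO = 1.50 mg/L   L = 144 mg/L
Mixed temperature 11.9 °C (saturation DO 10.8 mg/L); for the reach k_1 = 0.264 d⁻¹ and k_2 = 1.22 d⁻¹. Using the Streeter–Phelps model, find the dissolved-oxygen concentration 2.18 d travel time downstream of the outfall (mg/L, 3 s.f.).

DO ≈ 6.42 mg/L

Mixed DO = (22.2×9.71 + 5.69×1.50)/(22.2+5.69) = 224.1/27.89 = 8.035 mg/L.
Mixed L₀ = (22.2×1.75 + 5.69×144)/(27.89) = 858.2/27.89 = 30.77 mg/L.
Initial deficit D₀ = C_s − DO₀ = 10.8 − 8.035 = 2.765 mg/L.
D(2.18) = [0.264×30.77/(1.22−0.264)](e^(−0.264×2.18) − e^(−1.22×2.18)) + 2.765 e^(−1.22×2.18)
= 8.497 × (0.5624 − 0.06998) + 2.765 × 0.06998 = 4.378 mg/L.
DO = 10.8 − 4.378 = 6.422 mg/L.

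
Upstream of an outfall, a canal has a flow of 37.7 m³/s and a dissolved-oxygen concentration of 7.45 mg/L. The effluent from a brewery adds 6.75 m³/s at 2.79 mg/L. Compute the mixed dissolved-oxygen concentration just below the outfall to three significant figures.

6.74 mg/L

Flow-weighted mixing: C = (Q_r C_r + Q_w C_w)/(Q_r + Q_w)
= (37.7×7.45 + 6.75×2.79)/(37.7 + 6.75) = 299.7/44.45 = 6.742 mg/L.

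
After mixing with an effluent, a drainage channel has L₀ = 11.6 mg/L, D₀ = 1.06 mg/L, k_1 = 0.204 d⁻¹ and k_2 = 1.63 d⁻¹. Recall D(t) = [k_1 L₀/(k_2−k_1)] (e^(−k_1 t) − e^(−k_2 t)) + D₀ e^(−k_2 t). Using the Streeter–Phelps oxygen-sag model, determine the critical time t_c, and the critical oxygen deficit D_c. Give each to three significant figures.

t_c ≈ 0.743 d; D_c ≈ 1.25 mg/L

At the critical point dD/dt = 0, so k_1 L₀ e^(−k_1 t) = k_2 D. Substituting D(t) from the Streeter–Phelps equation and solving for t gives
t_c = ln[(k_2/k_1)(1 − D₀(k_2−k_1)/(k_1 L₀))] / (k_2−k_1).
Here k_2−k_1 = 1.426 d⁻¹ and 1 − D₀(k_2−k_1)/(k_1 L₀) = 1 − 1.06×1.426/(0.204×11.6) = 0.3612, so
t_c = ln(7.990 × 0.3612) / 1.426 = 1.060 / 1.426 = 0.7433 d.
D_c = (k_1/k_2) L₀ e^(−k_1 t_c) = (0.204/1.63) × 11.6 × e^(−0.204×0.7433) = 0.1252 × 11.6 × 0.8593 = 1.248 mg/L.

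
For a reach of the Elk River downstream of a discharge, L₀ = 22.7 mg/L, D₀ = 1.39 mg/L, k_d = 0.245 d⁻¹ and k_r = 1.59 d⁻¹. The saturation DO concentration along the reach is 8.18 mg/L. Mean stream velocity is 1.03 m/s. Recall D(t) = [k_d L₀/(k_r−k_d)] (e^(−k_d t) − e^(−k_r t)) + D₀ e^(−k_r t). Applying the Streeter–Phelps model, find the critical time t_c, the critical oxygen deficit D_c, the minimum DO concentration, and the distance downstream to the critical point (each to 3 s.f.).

t_c ≈ 1.09 d; D_c ≈ 2.68 mg/L; min DO ≈ 5.50 mg/L; x_c ≈ 96.6 km

t_c = [1/(k_r−k_d)] ln[(k_r/k_d)(1 − D₀(k_r−k_d)/(k_d L₀))]
= [1/(1.59−0.245)] ln[(1.59/0.245)(1 − 1.39×1.345/(0.245×22.7))]
= (1/1.345) ln[6.490 × 0.6638] = 0.7435 × ln(4.308) = 0.7435 × 1.461 = 1.086 d.
D_c = (k_d/k_r) L₀ e^(−k_d t_c) = (0.245/1.59) × 22.7 × e^(−0.245×1.086) = 0.1541 × 22.7 × 0.7664 = 2.681 mg/L.
Minimum DO = C_s − D_c = 8.18 − 2.681 = 5.499 mg/L.
x_c = v t_c = 1.03 m/s × 1.086 d × 86400 s/d = 96640 m ≈ 96.6 km.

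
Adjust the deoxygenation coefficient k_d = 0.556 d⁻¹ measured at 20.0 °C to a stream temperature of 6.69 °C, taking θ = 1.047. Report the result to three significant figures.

k_d(T₂) = k_d(T₁) · θ^(T₂−T₁) = 0.556 × 1.047^(6.69−20.0)
= 0.556 × 1.047^-13.3 = 0.556 × 0.5426 = 0.3017 d⁻¹.

k_d ≈ 0.302 d⁻¹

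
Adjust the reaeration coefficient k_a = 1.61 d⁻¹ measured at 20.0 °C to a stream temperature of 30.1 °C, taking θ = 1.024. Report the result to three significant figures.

k_a ≈ 2.05 d⁻¹

k_a(T₂) = k_a(T₁) · θ^(T₂−T₁) = 1.61 × 1.024^(30.1−20.0)
= 1.61 × 1.024^10.1 = 1.61 × 1.271 = 2.046 d⁻¹.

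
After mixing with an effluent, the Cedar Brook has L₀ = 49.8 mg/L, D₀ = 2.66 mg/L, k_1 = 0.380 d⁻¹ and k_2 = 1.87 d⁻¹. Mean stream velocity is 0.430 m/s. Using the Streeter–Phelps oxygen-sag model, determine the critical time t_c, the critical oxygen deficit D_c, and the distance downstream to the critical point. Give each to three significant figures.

t_c = [1/(k_2−k_1)] ln[(k_2/k_1)(1 − D₀(k_2−k_1)/(k_1 L₀))]
= [1/(1.87−0.380)] ln[(1.87/0.380)(1 − 2.66×1.490/(0.380×49.8))]
= (1/1.490) ln[4.921 × 0.7906] = 0.6711 × ln(3.890) = 0.6711 × 1.359 = 0.9118 d.
L(t_c) = L₀ e^(−k_1 t_c) = 49.8 × 0.7072 = 35.22 mg/L, and at the critical point k_2 D_c = k_1 L, so D_c = (0.380/1.87) × 35.22 = 7.157 mg/L.
x_c = v t_c = 0.430 m/s × 0.9118 d × 86400 s/d = 33870 m ≈ 33.9 km.

t_c ≈ 0.912 d; D_c ≈ 7.16 mg/L; x_c ≈ 33.9 km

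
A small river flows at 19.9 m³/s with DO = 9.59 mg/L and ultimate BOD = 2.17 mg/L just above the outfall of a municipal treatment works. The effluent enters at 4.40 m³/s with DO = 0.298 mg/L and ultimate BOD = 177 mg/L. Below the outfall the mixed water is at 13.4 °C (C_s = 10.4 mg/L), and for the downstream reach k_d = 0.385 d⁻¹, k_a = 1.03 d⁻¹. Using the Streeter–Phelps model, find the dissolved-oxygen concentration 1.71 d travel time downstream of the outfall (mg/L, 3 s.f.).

DO ≈ 2.99 mg/L

Mixed DO = (19.9×9.59 + 4.40×0.298)/(19.9+4.40) = 192.2/24.30 = 7.907 mg/L.
Mixed L₀ = (19.9×2.17 + 4.40×177)/(24.30) = 822.0/24.30 = 33.83 mg/L.
Initial deficit D₀ = C_s − DO₀ = 10.4 − 7.907 = 2.493 mg/L.
D(1.71) = [0.385×33.83/(1.03−0.385)](e^(−0.385×1.71) − e^(−1.03×1.71)) + 2.493 e^(−1.03×1.71)
= 20.19 × (0.5177 − 0.1718) + 2.493 × 0.1718 = 7.412 mg/L.
DO = 10.4 − 7.412 = 2.988 mg/L.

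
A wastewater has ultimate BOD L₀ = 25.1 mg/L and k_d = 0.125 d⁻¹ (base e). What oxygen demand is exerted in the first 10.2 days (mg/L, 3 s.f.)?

y ≈ 18.1 mg/L

y_t = L₀(1 − e^(−k_d t)) = 25.1 × (1 − e^(−0.125×10.2))
= 25.1 × (1 − 0.2794) = 25.1 × 0.7206 = 18.09 mg/L.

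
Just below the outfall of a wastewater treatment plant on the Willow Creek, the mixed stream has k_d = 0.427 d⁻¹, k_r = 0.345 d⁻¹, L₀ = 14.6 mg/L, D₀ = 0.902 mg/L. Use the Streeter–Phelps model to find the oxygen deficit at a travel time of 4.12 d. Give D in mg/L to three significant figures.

k_d L₀/(k_r−k_d) = 0.427×14.6/(0.345−0.427) = 6.234/-0.08200 = -76.03 mg/L.
e^(−k_d t) = e^(−0.427×4.120) = 0.1722; e^(−k_r t) = e^(−0.345×4.120) = 0.2414.
D = -76.03 × (0.1722 − 0.2414) + 0.902 × 0.2414 = 5.261 + 0.2177 = 5.479 mg/L.

D ≈ 5.48 mg/L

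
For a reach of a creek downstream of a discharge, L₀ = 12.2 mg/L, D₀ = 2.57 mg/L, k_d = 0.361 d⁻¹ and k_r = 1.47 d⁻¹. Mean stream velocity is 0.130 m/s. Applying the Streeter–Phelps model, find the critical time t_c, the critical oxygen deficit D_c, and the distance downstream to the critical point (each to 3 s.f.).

With k_r/k_d = 4.072 and 1 − D₀(k_r−k_d)/(k_d L₀) = 0.3529,
t_c = ln(4.072 × 0.3529) / (1.47 − 0.361) = ln(1.437) / 1.109 = 0.3625/1.109 = 0.3268 d.
L(t_c) = L₀ e^(−k_d t_c) = 12.2 × 0.8887 = 10.84 mg/L, and at the critical point k_r D_c = k_d L, so D_c = (0.361/1.47) × 10.84 = 2.663 mg/L.
x_c = v t_c = 0.130 m/s × 0.3268 d × 86400 s/d = 3671 m ≈ 3.67 km.

t_c ≈ 0.327 d; D_c ≈ 2.66 mg/L; x_c ≈ 3.67 km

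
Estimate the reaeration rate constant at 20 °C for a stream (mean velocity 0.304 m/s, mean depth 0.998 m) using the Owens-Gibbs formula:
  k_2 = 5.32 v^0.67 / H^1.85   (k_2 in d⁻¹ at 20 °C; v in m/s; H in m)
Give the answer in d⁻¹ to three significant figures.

k_2 = 5.32 × 0.304^0.67 / 0.998^1.85 = 5.32 × 0.4503 / 0.9963 = 2.405 d⁻¹.

k_2 ≈ 2.40 d⁻¹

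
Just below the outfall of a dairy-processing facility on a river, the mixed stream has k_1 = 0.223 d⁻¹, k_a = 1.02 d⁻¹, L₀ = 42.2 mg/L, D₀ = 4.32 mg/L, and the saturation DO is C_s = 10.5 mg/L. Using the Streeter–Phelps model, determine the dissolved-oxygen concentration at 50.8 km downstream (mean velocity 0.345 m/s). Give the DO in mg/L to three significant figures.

Travel time t = x/v = 50.8 km / (0.345 m/s) = 50800 m / 0.345 m/s = 147200 s = 1.704 d.
k_1 L₀/(k_a−k_1) = 0.223×42.2/(1.02−0.223) = 9.411/0.7970 = 11.81 mg/L.
e^(−k_1 t) = e^(−0.223×1.704) = 0.6838; e^(−k_a t) = e^(−1.02×1.704) = 0.1758.
D = 11.81 × (0.6838 − 0.1758) + 4.32 × 0.1758 = 5.998 + 0.7595 = 6.758 mg/L.
DO = C_s − D = 10.5 − 6.758 = 3.742 mg/L.

DO ≈ 3.74 mg/L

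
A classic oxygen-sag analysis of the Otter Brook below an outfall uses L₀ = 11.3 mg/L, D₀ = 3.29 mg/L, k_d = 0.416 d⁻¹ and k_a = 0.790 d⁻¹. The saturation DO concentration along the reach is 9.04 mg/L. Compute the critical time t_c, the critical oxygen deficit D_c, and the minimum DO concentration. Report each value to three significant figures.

With k_a/k_d = 1.899 and 1 − D₀(k_a−k_d)/(k_d L₀) = 0.7382,
t_c = ln(1.899 × 0.7382) / (0.790 − 0.416) = ln(1.402) / 0.3740 = 0.3379/0.3740 = 0.9034 d.
D_c = (k_d/k_a) L₀ e^(−k_d t_c) = (0.416/0.790) × 11.3 × e^(−0.416×0.9034) = 0.5266 × 11.3 × 0.6867 = 4.086 mg/L.
Minimum DO = C_s − D_c = 9.04 − 4.086 = 4.954 mg/L.

t_c ≈ 0.903 d; D_c ≈ 4.09 mg/L; min DO ≈ 4.95 mg/L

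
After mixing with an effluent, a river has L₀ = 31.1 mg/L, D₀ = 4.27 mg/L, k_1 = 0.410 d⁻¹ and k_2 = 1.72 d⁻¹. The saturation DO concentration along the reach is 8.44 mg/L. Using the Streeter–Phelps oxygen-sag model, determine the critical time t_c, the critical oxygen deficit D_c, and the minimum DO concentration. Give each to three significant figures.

With k_2/k_1 = 4.195 and 1 − D₀(k_2−k_1)/(k_1 L₀) = 0.5613,
t_c = ln(4.195 × 0.5613) / (1.72 − 0.410) = ln(2.355) / 1.310 = 0.8564/1.310 = 0.6538 d.
D_c = (k_1/k_2) L₀ e^(−k_1 t_c) = (0.410/1.72) × 31.1 × e^(−0.410×0.6538) = 0.2384 × 31.1 × 0.7649 = 5.670 mg/L.
Minimum DO = C_s − D_c = 8.44 − 5.670 = 2.770 mg/L.

t_c ≈ 0.654 d; D_c ≈ 5.67 mg/L; min DO ≈ 2.77 mg/L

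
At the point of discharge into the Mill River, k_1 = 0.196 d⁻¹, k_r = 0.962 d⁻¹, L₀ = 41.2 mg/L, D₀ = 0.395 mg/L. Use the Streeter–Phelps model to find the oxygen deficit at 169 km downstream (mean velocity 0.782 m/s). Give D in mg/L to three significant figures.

D ≈ 5.54 mg/L

Travel time t = x/v = 169 km / (0.782 m/s) = 169000 m / 0.782 m/s = 216100 s = 2.501 d.
k_1 L₀/(k_r−k_1) = 0.196×41.2/(0.962−0.196) = 8.075/0.7660 = 10.54 mg/L.
e^(−k_1 t) = e^(−0.196×2.501) = 0.6125; e^(−k_r t) = e^(−0.962×2.501) = 0.09015.
D = 10.54 × (0.6125 − 0.09015) + 0.395 × 0.09015 = 5.506 + 0.03561 = 5.542 mg/L.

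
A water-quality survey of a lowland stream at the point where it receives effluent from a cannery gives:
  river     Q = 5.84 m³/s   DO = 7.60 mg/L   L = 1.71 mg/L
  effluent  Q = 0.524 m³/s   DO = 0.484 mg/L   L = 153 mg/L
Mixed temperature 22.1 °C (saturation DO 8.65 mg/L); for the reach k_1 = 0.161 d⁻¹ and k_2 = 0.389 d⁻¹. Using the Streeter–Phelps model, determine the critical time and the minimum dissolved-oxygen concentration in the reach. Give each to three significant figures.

t_c ≈ 3.09 d; minimum DO ≈ 5.08 mg/L

Mixed DO = (5.84×7.60 + 0.524×0.484)/(5.84+0.524) = 44.64/6.364 = 7.014 mg/L.
Mixed L₀ = (5.84×1.71 + 0.524×153)/(6.364) = 90.16/6.364 = 14.17 mg/L.
Initial deficit D₀ = C_s − DO₀ = 8.65 − 7.014 = 1.636 mg/L.
t_c = (1/0.2280) ln[(0.389/0.161)(1 − 1.636×0.2280/(0.161×14.17))] = 4.386 × ln(2.021) = 3.086 d.
D_c = (0.161/0.389) × 14.17 × e^(−0.161×3.086) = 0.4139 × 14.17 × 0.6084 = 3.568 mg/L.
Minimum DO = 8.65 − 3.568 = 5.082 mg/L.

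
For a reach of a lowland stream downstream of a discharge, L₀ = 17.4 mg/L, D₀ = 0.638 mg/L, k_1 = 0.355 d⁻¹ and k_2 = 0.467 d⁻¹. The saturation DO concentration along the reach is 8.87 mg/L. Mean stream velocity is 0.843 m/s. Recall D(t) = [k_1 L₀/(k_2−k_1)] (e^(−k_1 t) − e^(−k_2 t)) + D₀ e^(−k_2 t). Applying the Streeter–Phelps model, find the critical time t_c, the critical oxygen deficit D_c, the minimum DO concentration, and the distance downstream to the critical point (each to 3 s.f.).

t_c ≈ 2.34 d; D_c ≈ 5.75 mg/L; min DO ≈ 3.12 mg/L; x_c ≈ 171 km

At the critical point dD/dt = 0, so k_1 L₀ e^(−k_1 t) = k_2 D. Substituting D(t) from the Streeter–Phelps equation and solving for t gives
t_c = ln[(k_2/k_1)(1 − D₀(k_2−k_1)/(k_1 L₀))] / (k_2−k_1).
Here k_2−k_1 = 0.1120 d⁻¹ and 1 − D₀(k_2−k_1)/(k_1 L₀) = 1 − 0.638×0.1120/(0.355×17.4) = 0.9884, so
t_c = ln(1.315 × 0.9884) / 0.1120 = 0.2626 / 0.1120 = 2.344 d.
L(t_c) = L₀ e^(−k_1 t_c) = 17.4 × 0.4351 = 7.570 mg/L, and at the critical point k_2 D_c = k_1 L, so D_c = (0.355/0.467) × 7.570 = 5.755 mg/L.
Minimum DO = C_s − D_c = 8.87 − 5.755 = 3.115 mg/L.
x_c = v t_c = 0.843 m/s × 2.344 d × 86400 s/d = 170800 m ≈ 171 km.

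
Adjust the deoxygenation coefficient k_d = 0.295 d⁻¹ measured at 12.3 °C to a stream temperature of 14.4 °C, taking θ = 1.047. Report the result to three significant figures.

k_d(T₂) = k_d(T₁) · θ^(T₂−T₁) = 0.295 × 1.047^(14.4−12.3)
= 0.295 × 1.047^2.10 = 0.295 × 1.101 = 0.3249 d⁻¹.

k_d ≈ 0.325 d⁻¹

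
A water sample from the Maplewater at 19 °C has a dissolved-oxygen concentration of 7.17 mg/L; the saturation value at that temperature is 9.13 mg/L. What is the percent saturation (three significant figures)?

% saturation = C/C_s × 100 = 7.17/9.13 × 100 = 78.5 %.

78.5 % saturation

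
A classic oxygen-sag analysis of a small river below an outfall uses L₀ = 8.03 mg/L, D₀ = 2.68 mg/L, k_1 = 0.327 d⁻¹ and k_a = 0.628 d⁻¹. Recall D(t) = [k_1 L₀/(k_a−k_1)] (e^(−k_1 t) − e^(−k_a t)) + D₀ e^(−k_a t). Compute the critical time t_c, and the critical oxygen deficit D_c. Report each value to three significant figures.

t_c ≈ 0.949 d; D_c ≈ 3.07 mg/L

At the critical point dD/dt = 0, so k_1 L₀ e^(−k_1 t) = k_a D. Substituting D(t) from the Streeter–Phelps equation and solving for t gives
t_c = ln[(k_a/k_1)(1 − D₀(k_a−k_1)/(k_1 L₀))] / (k_a−k_1).
Here k_a−k_1 = 0.3010 d⁻¹ and 1 − D₀(k_a−k_1)/(k_1 L₀) = 1 − 2.68×0.3010/(0.327×8.03) = 0.6928, so
t_c = ln(1.920 × 0.6928) / 0.3010 = 0.2855 / 0.3010 = 0.9487 d.
L(t_c) = L₀ e^(−k_1 t_c) = 8.03 × 0.7333 = 5.888 mg/L, and at the critical point k_a D_c = k_1 L, so D_c = (0.327/0.628) × 5.888 = 3.066 mg/L.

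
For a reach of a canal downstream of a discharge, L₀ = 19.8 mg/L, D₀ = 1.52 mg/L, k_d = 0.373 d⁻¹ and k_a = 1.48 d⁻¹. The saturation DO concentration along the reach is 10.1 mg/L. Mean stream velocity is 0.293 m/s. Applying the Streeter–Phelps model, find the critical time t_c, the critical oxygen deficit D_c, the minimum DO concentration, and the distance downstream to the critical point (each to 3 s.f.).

t_c ≈ 1.01 d; D_c ≈ 3.42 mg/L; min DO ≈ 6.68 mg/L; x_c ≈ 25.6 km

t_c = [1/(k_a−k_d)] ln[(k_a/k_d)(1 − D₀(k_a−k_d)/(k_d L₀))]
= [1/(1.48−0.373)] ln[(1.48/0.373)(1 − 1.52×1.107/(0.373×19.8))]
= (1/1.107) ln[3.968 × 0.7722] = 0.9033 × ln(3.064) = 0.9033 × 1.120 = 1.011 d.
L(t_c) = L₀ e^(−k_d t_c) = 19.8 × 0.6857 = 13.58 mg/L, and at the critical point k_a D_c = k_d L, so D_c = (0.373/1.48) × 13.58 = 3.422 mg/L.
Minimum DO = C_s − D_c = 10.1 − 3.422 = 6.678 mg/L.
x_c = v t_c = 0.293 m/s × 1.011 d × 86400 s/d = 25600 m ≈ 25.6 km.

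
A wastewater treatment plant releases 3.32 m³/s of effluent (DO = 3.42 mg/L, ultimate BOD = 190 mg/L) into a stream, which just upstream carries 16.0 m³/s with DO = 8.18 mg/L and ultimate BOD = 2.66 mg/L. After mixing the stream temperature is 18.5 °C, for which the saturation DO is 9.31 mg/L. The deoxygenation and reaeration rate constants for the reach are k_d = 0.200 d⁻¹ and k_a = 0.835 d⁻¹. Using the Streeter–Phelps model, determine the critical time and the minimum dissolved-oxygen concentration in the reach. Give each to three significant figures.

Mixed DO = (16.0×8.18 + 3.32×3.42)/(16.0+3.32) = 142.2/19.32 = 7.362 mg/L.
Mixed L₀ = (16.0×2.66 + 3.32×190)/(19.32) = 673.4/19.32 = 34.85 mg/L.
Initial deficit D₀ = C_s − DO₀ = 9.31 − 7.362 = 1.948 mg/L.
t_c = (1/0.6350) ln[(0.835/0.200)(1 − 1.948×0.6350/(0.200×34.85))] = 1.575 × ln(3.434) = 1.943 d.
D_c = (0.200/0.835) × 34.85 × e^(−0.200×1.943) = 0.2395 × 34.85 × 0.6780 = 5.660 mg/L.
Minimum DO = 9.31 − 5.660 = 3.650 mg/L.

t_c ≈ 1.94 d; minimum DO ≈ 3.65 mg/L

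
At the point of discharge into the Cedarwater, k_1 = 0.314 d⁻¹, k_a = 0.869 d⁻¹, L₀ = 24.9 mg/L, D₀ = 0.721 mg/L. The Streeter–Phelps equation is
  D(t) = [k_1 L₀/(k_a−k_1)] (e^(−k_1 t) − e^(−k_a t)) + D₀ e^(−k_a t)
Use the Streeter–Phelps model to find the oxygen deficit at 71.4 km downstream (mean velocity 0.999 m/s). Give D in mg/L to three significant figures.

Travel time t = x/v = 71.4 km / (0.999 m/s) = 71400 m / 0.999 m/s = 71470 s = 0.8272 d.
k_1 L₀/(k_a−k_1) = 0.314×24.9/(0.869−0.314) = 7.819/0.5550 = 14.09 mg/L.
e^(−k_1 t) = e^(−0.314×0.8272) = 0.7712; e^(−k_a t) = e^(−0.869×0.8272) = 0.4873.
D = 14.09 × (0.7712 − 0.4873) + 0.721 × 0.4873 = 4.000 + 0.3514 = 4.351 mg/L.

D ≈ 4.35 mg/L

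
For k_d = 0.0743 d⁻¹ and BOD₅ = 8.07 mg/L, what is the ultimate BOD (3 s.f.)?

L₀ ≈ 26.0 mg/L

BOD₅ = L₀(1 − e^(−5k_d)) ⇒ L₀ = BOD₅ / (1 − e^(−5×0.0743))
= 8.07 / (1 − 0.6897) = 8.07 / 0.3103 = 26.01 mg/L.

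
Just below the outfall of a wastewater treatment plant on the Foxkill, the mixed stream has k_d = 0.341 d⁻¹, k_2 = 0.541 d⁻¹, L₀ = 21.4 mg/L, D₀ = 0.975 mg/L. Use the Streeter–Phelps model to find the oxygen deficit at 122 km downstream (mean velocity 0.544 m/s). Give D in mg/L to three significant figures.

D ≈ 6.34 mg/L

Travel time t = x/v = 122 km / (0.544 m/s) = 122000 m / 0.544 m/s = 224300 s = 2.596 d.
k_d L₀/(k_2−k_d) = 0.341×21.4/(0.541−0.341) = 7.297/0.2000 = 36.49 mg/L.
e^(−k_d t) = e^(−0.341×2.596) = 0.4127; e^(−k_2 t) = e^(−0.541×2.596) = 0.2456.
D = 36.49 × (0.4127 − 0.2456) + 0.975 × 0.2456 = 6.097 + 0.2394 = 6.337 mg/L.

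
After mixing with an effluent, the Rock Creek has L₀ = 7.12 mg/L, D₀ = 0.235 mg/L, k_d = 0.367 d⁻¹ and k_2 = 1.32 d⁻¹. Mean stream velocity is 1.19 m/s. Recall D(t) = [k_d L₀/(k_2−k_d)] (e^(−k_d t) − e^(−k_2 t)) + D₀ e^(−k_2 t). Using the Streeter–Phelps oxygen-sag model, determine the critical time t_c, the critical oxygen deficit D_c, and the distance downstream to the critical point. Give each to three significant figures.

t_c ≈ 1.25 d; D_c ≈ 1.25 mg/L; x_c ≈ 128 km

With k_2/k_d = 3.597 and 1 − D₀(k_2−k_d)/(k_d L₀) = 0.9143,
t_c = ln(3.597 × 0.9143) / (1.32 − 0.367) = ln(3.288) / 0.9530 = 1.190/0.9530 = 1.249 d.
L(t_c) = L₀ e^(−k_d t_c) = 7.12 × 0.6323 = 4.502 mg/L, and at the critical point k_2 D_c = k_d L, so D_c = (0.367/1.32) × 4.502 = 1.252 mg/L.
x_c = v t_c = 1.19 m/s × 1.249 d × 86400 s/d = 128400 m ≈ 128 km.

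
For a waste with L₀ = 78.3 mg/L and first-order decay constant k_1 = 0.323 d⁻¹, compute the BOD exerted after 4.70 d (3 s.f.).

y ≈ 61.1 mg/L

y_t = L₀(1 − e^(−k_1 t)) = 78.3 × (1 − e^(−0.323×4.70))
= 78.3 × (1 − 0.2191) = 78.3 × 0.7809 = 61.14 mg/L.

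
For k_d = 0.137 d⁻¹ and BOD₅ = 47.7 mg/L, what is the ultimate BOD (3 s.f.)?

BOD₅ = L₀(1 − e^(−5k_d)) ⇒ L₀ = BOD₅ / (1 − e^(−5×0.137))
= 47.7 / (1 − 0.5041) = 47.7 / 0.4959 = 96.19 mg/L.

L₀ ≈ 96.2 mg/L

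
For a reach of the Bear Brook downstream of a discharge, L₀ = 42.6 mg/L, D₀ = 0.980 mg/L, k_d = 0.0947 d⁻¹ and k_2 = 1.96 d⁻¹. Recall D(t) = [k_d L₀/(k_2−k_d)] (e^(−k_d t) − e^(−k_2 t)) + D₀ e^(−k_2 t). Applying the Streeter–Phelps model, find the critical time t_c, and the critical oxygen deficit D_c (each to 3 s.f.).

At the critical point dD/dt = 0, so k_d L₀ e^(−k_d t) = k_2 D. Substituting D(t) from the Streeter–Phelps equation and solving for t gives
t_c = ln[(k_2/k_d)(1 − D₀(k_2−k_d)/(k_d L₀))] / (k_2−k_d).
Here k_2−k_d = 1.865 d⁻¹ and 1 − D₀(k_2−k_d)/(k_d L₀) = 1 − 0.980×1.865/(0.0947×42.6) = 0.5469, so
t_c = ln(20.70 × 0.5469) / 1.865 = 2.426 / 1.865 = 1.301 d.
L(t_c) = L₀ e^(−k_d t_c) = 42.6 × 0.8841 = 37.66 mg/L, and at the critical point k_2 D_c = k_d L, so D_c = (0.0947/1.96) × 37.66 = 1.820 mg/L.

t_c ≈ 1.30 d; D_c ≈ 1.82 mg/L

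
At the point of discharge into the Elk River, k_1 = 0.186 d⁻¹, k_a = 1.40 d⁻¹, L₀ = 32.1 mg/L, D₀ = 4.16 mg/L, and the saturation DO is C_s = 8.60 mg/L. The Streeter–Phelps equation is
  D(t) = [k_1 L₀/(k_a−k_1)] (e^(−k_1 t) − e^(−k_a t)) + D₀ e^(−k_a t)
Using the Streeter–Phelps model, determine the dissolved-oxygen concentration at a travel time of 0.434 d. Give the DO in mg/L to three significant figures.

DO ≈ 4.48 mg/L

k_1 L₀/(k_a−k_1) = 0.186×32.1/(1.40−0.186) = 5.971/1.214 = 4.918 mg/L.
e^(−k_1 t) = e^(−0.186×0.4340) = 0.9224; e^(−k_a t) = e^(−1.40×0.4340) = 0.5447.
D = 4.918 × (0.9224 − 0.5447) + 4.16 × 0.5447 = 1.858 + 2.266 = 4.124 mg/L.
DO = C_s − D = 8.60 − 4.124 = 4.476 mg/L.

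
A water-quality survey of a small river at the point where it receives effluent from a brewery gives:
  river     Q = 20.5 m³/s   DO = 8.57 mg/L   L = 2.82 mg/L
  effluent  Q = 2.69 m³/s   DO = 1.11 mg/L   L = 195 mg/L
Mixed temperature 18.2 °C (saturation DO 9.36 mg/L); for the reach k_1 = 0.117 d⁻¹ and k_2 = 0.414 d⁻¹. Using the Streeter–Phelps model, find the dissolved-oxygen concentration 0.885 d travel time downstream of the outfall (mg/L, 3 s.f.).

DO ≈ 6.15 mg/L

Mixed DO = (20.5×8.57 + 2.69×1.11)/(20.5+2.69) = 178.7/23.19 = 7.705 mg/L.
Mixed L₀ = (20.5×2.82 + 2.69×195)/(23.19) = 582.4/23.19 = 25.11 mg/L.
Initial deficit D₀ = C_s − DO₀ = 9.36 − 7.705 = 1.655 mg/L.
D(0.885) = [0.117×25.11/(0.414−0.117)](e^(−0.117×0.885) − e^(−0.414×0.885)) + 1.655 e^(−0.414×0.885)
= 9.893 × (0.9016 − 0.6932) + 1.655 × 0.6932 = 3.209 mg/L.
DO = 9.36 − 3.209 = 6.151 mg/L.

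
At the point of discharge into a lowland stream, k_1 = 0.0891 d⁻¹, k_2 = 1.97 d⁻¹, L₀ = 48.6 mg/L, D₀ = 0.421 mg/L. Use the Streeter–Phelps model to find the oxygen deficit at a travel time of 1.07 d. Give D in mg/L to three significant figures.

D ≈ 1.86 mg/L

k_1 L₀/(k_2−k_1) = 0.0891×48.6/(1.97−0.0891) = 4.330/1.881 = 2.302 mg/L.
e^(−k_1 t) = e^(−0.0891×1.070) = 0.9091; e^(−k_2 t) = e^(−1.97×1.070) = 0.1215.
D = 2.302 × (0.9091 − 0.1215) + 0.421 × 0.1215 = 1.813 + 0.05115 = 1.864 mg/L.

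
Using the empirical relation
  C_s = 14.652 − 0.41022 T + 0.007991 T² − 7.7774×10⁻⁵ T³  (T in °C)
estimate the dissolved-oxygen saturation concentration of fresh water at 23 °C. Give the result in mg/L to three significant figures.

C_s = 14.652 − 0.41022×23 + 0.007991×23² − 7.7774×10⁻⁵×23³ = 8.498 mg/L.

C_s ≈ 8.50 mg/L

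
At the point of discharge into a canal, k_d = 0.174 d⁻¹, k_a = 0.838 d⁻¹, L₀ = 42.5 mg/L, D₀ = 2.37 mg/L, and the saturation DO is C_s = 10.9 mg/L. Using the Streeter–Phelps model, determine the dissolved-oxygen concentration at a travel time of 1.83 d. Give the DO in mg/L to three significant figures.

DO ≈ 4.69 mg/L

k_d L₀/(k_a−k_d) = 0.174×42.5/(0.838−0.174) = 7.395/0.6640 = 11.14 mg/L.
e^(−k_d t) = e^(−0.174×1.830) = 0.7273; e^(−k_a t) = e^(−0.838×1.830) = 0.2158.
D = 11.14 × (0.7273 − 0.2158) + 2.37 × 0.2158 = 5.697 + 0.5114 = 6.208 mg/L.
DO = C_s − D = 10.9 − 6.208 = 4.692 mg/L.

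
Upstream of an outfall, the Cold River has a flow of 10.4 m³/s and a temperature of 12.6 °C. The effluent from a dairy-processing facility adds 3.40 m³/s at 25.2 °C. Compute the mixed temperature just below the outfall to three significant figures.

15.7 °C

Flow-weighted mixing: C = (Q_r C_r + Q_w C_w)/(Q_r + Q_w)
= (10.4×12.6 + 3.40×25.2)/(10.4 + 3.40) = 216.7/13.80 = 15.70 °C.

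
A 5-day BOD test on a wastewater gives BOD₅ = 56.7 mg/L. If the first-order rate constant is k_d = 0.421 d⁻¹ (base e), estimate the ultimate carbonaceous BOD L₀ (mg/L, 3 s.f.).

L₀ ≈ 64.6 mg/L

BOD₅ = L₀(1 − e^(−5k_d)) ⇒ L₀ = BOD₅ / (1 − e^(−5×0.421))
= 56.7 / (1 − 0.1218) = 56.7 / 0.8782 = 64.57 mg/L.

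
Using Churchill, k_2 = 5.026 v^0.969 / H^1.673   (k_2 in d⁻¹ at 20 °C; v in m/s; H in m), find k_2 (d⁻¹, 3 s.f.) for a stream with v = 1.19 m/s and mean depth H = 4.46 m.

k_2 = 5.026 × 1.19^0.969 / 4.46^1.673 = 5.026 × 1.184 / 12.20 = 0.4876 d⁻¹.

k_2 ≈ 0.488 d⁻¹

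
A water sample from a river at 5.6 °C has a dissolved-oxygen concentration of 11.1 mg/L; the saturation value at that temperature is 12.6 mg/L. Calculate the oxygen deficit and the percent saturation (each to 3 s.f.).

D = C_s − C = 12.6 − 11.1 = 1.50 mg/L.
% saturation = 11.1/12.6 × 100 = 88.1 %.

D ≈ 1.50 mg/L; 88.1 % saturation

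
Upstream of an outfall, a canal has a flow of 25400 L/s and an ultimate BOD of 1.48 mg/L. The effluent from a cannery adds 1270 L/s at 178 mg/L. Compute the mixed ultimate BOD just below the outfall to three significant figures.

9.89 mg/L

Flow-weighted mixing: C = (Q_r C_r + Q_w C_w)/(Q_r + Q_w)
= (25400×1.48 + 1270×178)/(25400 + 1270) = 263700/26670 = 9.886 mg/L.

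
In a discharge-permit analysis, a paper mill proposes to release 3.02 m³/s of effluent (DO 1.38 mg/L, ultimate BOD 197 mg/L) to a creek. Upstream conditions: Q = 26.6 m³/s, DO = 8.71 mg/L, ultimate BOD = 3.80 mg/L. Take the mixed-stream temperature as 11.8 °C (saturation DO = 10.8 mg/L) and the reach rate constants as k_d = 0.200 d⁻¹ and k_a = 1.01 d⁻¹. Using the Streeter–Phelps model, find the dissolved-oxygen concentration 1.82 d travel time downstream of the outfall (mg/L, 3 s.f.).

DO ≈ 7.24 mg/L

Mixed DO = (26.6×8.71 + 3.02×1.38)/(26.6+3.02) = 235.9/29.62 = 7.963 mg/L.
Mixed L₀ = (26.6×3.80 + 3.02×197)/(29.62) = 696.0/29.62 = 23.50 mg/L.
Initial deficit D₀ = C_s − DO₀ = 10.8 − 7.963 = 2.837 mg/L.
D(1.82) = [0.200×23.50/(1.01−0.200)](e^(−0.200×1.82) − e^(−1.01×1.82)) + 2.837 e^(−1.01×1.82)
= 5.802 × (0.6949 − 0.1591) + 2.837 × 0.1591 = 3.560 mg/L.
DO = 10.8 − 3.560 = 7.240 mg/L.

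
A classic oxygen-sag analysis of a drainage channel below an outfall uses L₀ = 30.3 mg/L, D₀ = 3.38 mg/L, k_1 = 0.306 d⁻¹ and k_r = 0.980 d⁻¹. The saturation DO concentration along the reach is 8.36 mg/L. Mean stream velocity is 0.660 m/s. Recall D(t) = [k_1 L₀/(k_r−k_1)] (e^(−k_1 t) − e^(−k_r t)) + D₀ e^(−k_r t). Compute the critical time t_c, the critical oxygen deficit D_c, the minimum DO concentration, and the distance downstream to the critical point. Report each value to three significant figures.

t_c = [1/(k_r−k_1)] ln[(k_r/k_1)(1 − D₀(k_r−k_1)/(k_1 L₀))]
= [1/(0.980−0.306)] ln[(0.980/0.306)(1 − 3.38×0.6740/(0.306×30.3))]
= (1/0.6740) ln[3.203 × 0.7543] = 1.484 × ln(2.416) = 1.484 × 0.8820 = 1.309 d.
L(t_c) = L₀ e^(−k_1 t_c) = 30.3 × 0.6700 = 20.30 mg/L, and at the critical point k_r D_c = k_1 L, so D_c = (0.306/0.980) × 20.30 = 6.339 mg/L.
Minimum DO = C_s − D_c = 8.36 − 6.339 = 2.021 mg/L.
x_c = v t_c = 0.660 m/s × 1.309 d × 86400 s/d = 74620 m ≈ 74.6 km.

t_c ≈ 1.31 d; D_c ≈ 6.34 mg/L; min DO ≈ 2.02 mg/L; x_c ≈ 74.6 km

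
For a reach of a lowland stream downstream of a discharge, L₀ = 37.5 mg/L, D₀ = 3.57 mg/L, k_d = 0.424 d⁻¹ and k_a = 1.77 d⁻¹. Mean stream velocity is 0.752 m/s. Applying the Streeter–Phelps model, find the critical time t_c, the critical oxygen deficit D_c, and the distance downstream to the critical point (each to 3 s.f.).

t_c ≈ 0.794 d; D_c ≈ 6.41 mg/L; x_c ≈ 51.6 km

With k_a/k_d = 4.175 and 1 − D₀(k_a−k_d)/(k_d L₀) = 0.6978,
t_c = ln(4.175 × 0.6978) / (1.77 − 0.424) = ln(2.913) / 1.346 = 1.069/1.346 = 0.7943 d.
L(t_c) = L₀ e^(−k_d t_c) = 37.5 × 0.7141 = 26.78 mg/L, and at the critical point k_a D_c = k_d L, so D_c = (0.424/1.77) × 26.78 = 6.414 mg/L.
x_c = v t_c = 0.752 m/s × 0.7943 d × 86400 s/d = 51610 m ≈ 51.6 km.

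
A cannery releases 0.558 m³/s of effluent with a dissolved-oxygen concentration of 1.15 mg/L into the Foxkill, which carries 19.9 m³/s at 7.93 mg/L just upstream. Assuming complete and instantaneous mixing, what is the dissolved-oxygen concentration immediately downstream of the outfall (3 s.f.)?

7.75 mg/L

Flow-weighted mixing: C = (Q_r C_r + Q_w C_w)/(Q_r + Q_w)
= (19.9×7.93 + 0.558×1.15)/(19.9 + 0.558) = 158.4/20.46 = 7.745 mg/L.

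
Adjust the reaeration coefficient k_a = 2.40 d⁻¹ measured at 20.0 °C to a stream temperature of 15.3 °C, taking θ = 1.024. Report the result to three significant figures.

k_a(T₂) = k_a(T₁) · θ^(T₂−T₁) = 2.40 × 1.024^(15.3−20.0)
= 2.40 × 1.024^-4.70 = 2.40 × 0.8945 = 2.147 d⁻¹.

k_a ≈ 2.15 d⁻¹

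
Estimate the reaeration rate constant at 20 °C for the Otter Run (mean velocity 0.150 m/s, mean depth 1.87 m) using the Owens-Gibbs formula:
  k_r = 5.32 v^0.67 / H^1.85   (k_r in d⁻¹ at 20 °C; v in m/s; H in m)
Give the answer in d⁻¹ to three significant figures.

k_r = 5.32 × 0.150^0.67 / 1.87^1.85 = 5.32 × 0.2805 / 3.184 = 0.4688 d⁻¹.

k_r ≈ 0.469 d⁻¹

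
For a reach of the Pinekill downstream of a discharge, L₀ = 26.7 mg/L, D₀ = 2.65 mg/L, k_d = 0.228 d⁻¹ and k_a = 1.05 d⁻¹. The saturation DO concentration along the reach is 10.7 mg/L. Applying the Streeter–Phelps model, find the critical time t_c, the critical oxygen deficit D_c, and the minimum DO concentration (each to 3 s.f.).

t_c ≈ 1.32 d; D_c ≈ 4.29 mg/L; min DO ≈ 6.41 mg/L

t_c = [1/(k_a−k_d)] ln[(k_a/k_d)(1 − D₀(k_a−k_d)/(k_d L₀))]
= [1/(1.05−0.228)] ln[(1.05/0.228)(1 − 2.65×0.8220/(0.228×26.7))]
= (1/0.8220) ln[4.605 × 0.6422] = 1.217 × ln(2.957) = 1.217 × 1.084 = 1.319 d.
D_c = (k_d/k_a) L₀ e^(−k_d t_c) = (0.228/1.05) × 26.7 × e^(−0.228×1.319) = 0.2171 × 26.7 × 0.7403 = 4.292 mg/L.
Minimum DO = C_s − D_c = 10.7 − 4.292 = 6.408 mg/L.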